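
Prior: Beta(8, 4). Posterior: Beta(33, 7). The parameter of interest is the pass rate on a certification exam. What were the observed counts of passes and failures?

Under Beta–binomial conjugacy the posterior parameters are (a+s, b+f).
Match parameters: s=33−8=25, f=7−4=3.

25 passes and 3 failures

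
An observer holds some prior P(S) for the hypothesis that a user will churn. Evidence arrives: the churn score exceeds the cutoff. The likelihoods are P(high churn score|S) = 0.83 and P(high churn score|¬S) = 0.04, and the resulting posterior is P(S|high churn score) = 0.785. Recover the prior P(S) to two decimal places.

P(S) = 0.15

Bayes' rule in odds form gives O(S|E) = O(S)·[P(E|S)/P(E|¬S)], hence O(S) = O(S|E)/LR.
Posterior odds = 0.785/(1−0.785) = 3.6512. LR = 0.83/0.04 = 20.7500.
Prior odds = 3.6512/20.7500 = 0.1760, so P(S) = 0.1760/(1+0.1760) ≈ 0.15.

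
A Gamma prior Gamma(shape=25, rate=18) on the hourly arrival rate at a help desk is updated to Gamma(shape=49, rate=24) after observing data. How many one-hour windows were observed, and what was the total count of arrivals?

Gamma–Poisson conjugacy: posterior shape = α + Σxᵢ, posterior rate = β + n.
Matching: Σxᵢ = 49 − 25 = 24 and n = 24 − 18 = 6.

n = 6 one-hour windows with total 24 arrivals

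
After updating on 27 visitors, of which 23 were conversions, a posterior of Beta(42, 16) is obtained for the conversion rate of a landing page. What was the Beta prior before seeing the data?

Beta(19, 12)

Beta is conjugate to the binomial likelihood: posterior = Beta(α+s, β+f).
Subtract the data counts: 42−23=19, 16−4=12.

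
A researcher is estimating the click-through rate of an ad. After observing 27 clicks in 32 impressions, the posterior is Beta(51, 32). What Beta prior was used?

A Beta(a, b) prior with s successes and f failures in binomial data gives a Beta(a+s, b+f) posterior.
So a = 51 − 27 = 24 and b = 32 − 5 = 27.

Beta(24, 27)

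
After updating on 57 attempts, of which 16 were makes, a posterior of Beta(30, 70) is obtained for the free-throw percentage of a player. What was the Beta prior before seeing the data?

Beta is conjugate to the binomial likelihood: posterior = Beta(α+s, β+f).
So α = 30 − 16 = 14 and β = 70 − 41 = 29.

Beta(14, 29)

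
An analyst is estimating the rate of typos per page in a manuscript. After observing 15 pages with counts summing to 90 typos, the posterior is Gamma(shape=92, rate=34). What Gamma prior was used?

Gamma(shape=2, rate=19)

Gamma–Poisson conjugacy: posterior shape = α + Σxᵢ, posterior rate = β + n.
So α = 92 − 90 = 2 and β = 34 − 15 = 19.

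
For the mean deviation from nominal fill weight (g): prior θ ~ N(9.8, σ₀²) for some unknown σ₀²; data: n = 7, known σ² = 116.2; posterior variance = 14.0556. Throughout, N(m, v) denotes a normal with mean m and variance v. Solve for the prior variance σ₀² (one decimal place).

σ₀² = 91.7

Posterior precision equals prior precision plus data precision: 1/σ_n² = 1/σ₀² + n/σ².
So 1/σ₀² = 1/14.0556 − 7/116.2 = 0.071146 − 0.060241 = 0.010905.
Hence σ₀² = 1/0.010905 ≈ 91.7.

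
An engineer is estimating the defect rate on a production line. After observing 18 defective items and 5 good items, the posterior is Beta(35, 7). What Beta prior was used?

Beta(17, 2)

A Beta(α, β) prior with s successes and f failures in binomial data gives a Beta(α+s, β+f) posterior.
So α = 35 − 18 = 17 and β = 7 − 5 = 2.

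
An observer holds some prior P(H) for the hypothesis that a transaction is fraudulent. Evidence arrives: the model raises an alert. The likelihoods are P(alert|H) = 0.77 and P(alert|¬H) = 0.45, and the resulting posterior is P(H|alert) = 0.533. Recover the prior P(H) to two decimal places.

Bayes' rule in odds form gives O(H|E) = O(H)·[P(E|H)/P(E|¬H)], hence O(H) = O(H|E)/LR.
Posterior odds = 0.533/(1−0.533) = 1.1413. LR = 0.77/0.45 = 1.7111.
Prior odds = 1.1413/1.7111 = 0.6670, so P(H) = 0.6670/(1+0.6670) ≈ 0.40.

P(H) = 0.40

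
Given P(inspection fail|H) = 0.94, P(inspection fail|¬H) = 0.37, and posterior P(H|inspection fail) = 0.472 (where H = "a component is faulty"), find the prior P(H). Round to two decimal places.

In odds form, posterior odds = prior odds × likelihood ratio, so prior odds = posterior odds ÷ LR.
Posterior odds = 0.472/(1−0.472) = 0.8939. LR = 0.94/0.37 = 2.5405.
Prior odds = 0.8939/2.5405 = 0.3519, so P(H) = 0.3519/(1+0.3519) ≈ 0.26.

P(H) = 0.26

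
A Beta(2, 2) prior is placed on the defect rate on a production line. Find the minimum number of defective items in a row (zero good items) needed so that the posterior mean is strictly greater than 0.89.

k = 15

After k defective items and 0 good items the posterior is Beta(2+k, 2), with mean (2+k)/(2+2+k).
Set (2+k)/(4+k) > 0.89 and solve: k > (0.89·4 − 2)/(1 − 0.89) = 14.182.
The smallest integer exceeding 14.182 is 15, and checking k=15: (17)/(19) = 0.8947 > 0.89.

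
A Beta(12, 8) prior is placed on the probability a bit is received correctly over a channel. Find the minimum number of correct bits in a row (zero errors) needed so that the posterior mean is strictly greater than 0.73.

k = 10

After k correct bits and 0 errors the posterior is Beta(12+k, 8), with mean (12+k)/(12+8+k).
Set (12+k)/(20+k) > 0.73 and solve: k > (0.73·20 − 12)/(1 − 0.73) = 9.630.
The smallest integer exceeding 9.630 is 10, and checking k=10: (22)/(30) = 0.7333 > 0.73.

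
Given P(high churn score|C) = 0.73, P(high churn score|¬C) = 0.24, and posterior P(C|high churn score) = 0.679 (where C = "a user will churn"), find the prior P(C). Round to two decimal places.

In odds form, posterior odds = prior odds × likelihood ratio, so prior odds = posterior odds ÷ LR.
Posterior odds = 0.679/(1−0.679) = 2.1153. LR = 0.73/0.24 = 3.0417.
Prior odds = 2.1153/3.0417 = 0.6954, so P(C) = 0.6954/(1+0.6954) ≈ 0.41.

P(C) = 0.41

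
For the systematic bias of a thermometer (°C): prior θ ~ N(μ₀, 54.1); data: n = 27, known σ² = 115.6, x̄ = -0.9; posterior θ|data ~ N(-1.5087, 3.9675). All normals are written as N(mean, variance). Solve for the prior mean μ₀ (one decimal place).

μ₀ = -9.2

With known observation variance, the Normal–Normal posterior has precision τ_n = τ₀ + n/σ² and mean μ_n = (τ₀μ₀ + (n/σ²)x̄)/τ_n.
Here τ₀ = 1/54.1 = 0.018484 and τ_data = 27/115.6 = 0.233564, so τ_n = 0.252048.
Rearranging for μ₀: μ₀ = (μ_n·τ_n − τ_data·x̄)/τ₀ = (-1.5087·0.252048 − 0.233564·-0.9) / 0.018484 = -0.170057/0.018484 ≈ -9.2.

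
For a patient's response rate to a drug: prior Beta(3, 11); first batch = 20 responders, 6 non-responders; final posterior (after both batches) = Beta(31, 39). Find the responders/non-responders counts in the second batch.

Because Beta–binomial updating is additive in the counts, the combined data contributed (α_post−α_prior, β_post−β_prior) successes and failures.
Total across both batches: 31−3=28 responders, 39−11=28 non-responders.
Subtract the first batch: 28−20=8 responders and 28−6=22 non-responders.

8 responders and 22 non-responders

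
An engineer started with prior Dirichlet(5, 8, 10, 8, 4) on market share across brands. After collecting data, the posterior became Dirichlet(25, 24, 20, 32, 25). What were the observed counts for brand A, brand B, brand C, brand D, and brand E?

For a Dirichlet(α) prior with multinomial counts c, the posterior is Dirichlet(α + c) componentwise.
Counts are posterior − prior componentwise: 25−5=20, 24−8=16, 20−10=10, 32−8=24, 25−4=21.

counts (20, 16, 10, 24, 21)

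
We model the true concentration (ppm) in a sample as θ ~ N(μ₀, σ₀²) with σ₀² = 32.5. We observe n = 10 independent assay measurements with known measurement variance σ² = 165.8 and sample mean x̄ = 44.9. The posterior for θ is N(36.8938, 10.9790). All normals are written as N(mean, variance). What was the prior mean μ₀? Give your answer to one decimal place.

μ₀ = 21.2

The posterior mean is a precision-weighted average: μ_n = (τ₀μ₀ + τ_data·x̄)/(τ₀+τ_data), with τ₀=1/σ₀² and τ_data=n/σ².
Here τ₀ = 1/32.5 = 0.030769 and τ_data = 10/165.8 = 0.060314, so τ_n = 0.091083.
Rearranging for μ₀: μ₀ = (μ_n·τ_n − τ_data·x̄)/τ₀ = (36.8938·0.091083 − 0.060314·44.9) / 0.030769 = 0.652299/0.030769 ≈ 21.2.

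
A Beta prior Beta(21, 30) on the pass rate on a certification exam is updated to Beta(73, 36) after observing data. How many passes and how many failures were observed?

52 passes and 6 failures

A Beta(α, β) prior with s successes and f failures in binomial data gives a Beta(α+s, β+f) posterior.
Match parameters: s=73−21=52, f=36−30=6.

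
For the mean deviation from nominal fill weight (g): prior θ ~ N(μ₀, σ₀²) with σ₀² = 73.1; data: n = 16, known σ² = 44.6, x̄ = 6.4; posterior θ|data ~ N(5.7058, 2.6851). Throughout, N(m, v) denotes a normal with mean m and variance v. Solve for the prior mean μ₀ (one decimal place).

With known observation variance, the Normal–Normal posterior has precision τ_n = τ₀ + n/σ² and mean μ_n = (τ₀μ₀ + (n/σ²)x̄)/τ_n.
Here τ₀ = 1/73.1 = 0.013680 and τ_data = 16/44.6 = 0.358744, so τ_n = 0.372424.
Rearranging for μ₀: μ₀ = (μ_n·τ_n − τ_data·x̄)/τ₀ = (5.7058·0.372424 − 0.358744·6.4) / 0.013680 = -0.170985/0.013680 ≈ -12.5.

μ₀ = -12.5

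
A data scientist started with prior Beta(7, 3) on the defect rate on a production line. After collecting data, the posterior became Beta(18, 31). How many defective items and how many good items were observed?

11 defective items and 28 good items

Under Beta–binomial conjugacy the posterior parameters are (α+s, β+f).
So s = 18 − 7 = 11 and f = 31 − 3 = 28.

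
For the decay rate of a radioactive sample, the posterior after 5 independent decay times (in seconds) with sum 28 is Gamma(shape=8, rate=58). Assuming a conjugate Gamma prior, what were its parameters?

Gamma–exponential conjugacy: posterior shape = α + n, posterior rate = β + Σtᵢ.
So α = 8 − 5 = 3 and β = 58 − 28 = 30.

Gamma(shape=3, rate=30)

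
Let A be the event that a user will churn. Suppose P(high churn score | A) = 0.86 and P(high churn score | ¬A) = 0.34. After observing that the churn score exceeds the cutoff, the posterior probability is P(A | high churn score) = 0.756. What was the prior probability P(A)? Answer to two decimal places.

P(A) = 0.55

In odds form, posterior odds = prior odds × likelihood ratio, so prior odds = posterior odds ÷ LR.
Posterior odds = 0.756/(1−0.756) = 3.0984. LR = 0.86/0.34 = 2.5294.
Prior odds = 3.0984/2.5294 = 1.2250, so P(A) = 1.2250/(1+1.2250) ≈ 0.55.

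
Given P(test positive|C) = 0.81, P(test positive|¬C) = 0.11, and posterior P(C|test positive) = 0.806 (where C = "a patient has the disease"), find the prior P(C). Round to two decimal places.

P(C) = 0.36

Bayes' rule in odds form gives O(C|E) = O(C)·[P(E|C)/P(E|¬C)], hence O(C) = O(C|E)/LR.
Posterior odds = 0.806/(1−0.806) = 4.1546. LR = 0.81/0.11 = 7.3636.
Prior odds = 4.1546/7.3636 = 0.5642, so P(C) = 0.5642/(1+0.5642) ≈ 0.36.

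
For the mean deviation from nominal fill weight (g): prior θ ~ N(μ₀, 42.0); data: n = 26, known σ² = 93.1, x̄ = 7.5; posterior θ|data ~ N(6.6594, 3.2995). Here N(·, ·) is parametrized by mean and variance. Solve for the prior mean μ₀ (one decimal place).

The posterior mean is a precision-weighted average: μ_n = (τ₀μ₀ + τ_data·x̄)/(τ₀+τ_data), with τ₀=1/σ₀² and τ_data=n/σ².
Here τ₀ = 1/42.0 = 0.023810 and τ_data = 26/93.1 = 0.279270, so τ_n = 0.303080.
Rearranging for μ₀: μ₀ = (μ_n·τ_n − τ_data·x̄)/τ₀ = (6.6594·0.303080 − 0.279270·7.5) / 0.023810 = -0.076194/0.023810 ≈ -3.2.

μ₀ = -3.2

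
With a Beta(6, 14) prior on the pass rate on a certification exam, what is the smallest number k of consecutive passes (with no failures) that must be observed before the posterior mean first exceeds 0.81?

After k passes and 0 failures the posterior is Beta(6+k, 14), with mean (6+k)/(6+14+k).
Set (6+k)/(20+k) > 0.81 and solve: k > (0.81·20 − 6)/(1 − 0.81) = 53.684.
The smallest integer exceeding 53.684 is 54.

k = 54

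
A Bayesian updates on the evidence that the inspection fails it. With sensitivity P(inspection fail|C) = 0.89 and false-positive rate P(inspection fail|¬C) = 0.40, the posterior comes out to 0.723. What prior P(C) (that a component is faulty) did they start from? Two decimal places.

Bayes' rule in odds form gives O(C|E) = O(C)·[P(E|C)/P(E|¬C)], hence O(C) = O(C|E)/LR.
Posterior odds = 0.723/(1−0.723) = 2.6101. LR = 0.89/0.40 = 2.2250.
Prior odds = 2.6101/2.2250 = 1.1731, so P(C) = 1.1731/(1+1.1731) ≈ 0.54.

P(C) = 0.54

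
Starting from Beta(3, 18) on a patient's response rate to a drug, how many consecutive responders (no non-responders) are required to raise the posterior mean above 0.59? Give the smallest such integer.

After k responders and 0 non-responders the posterior is Beta(3+k, 18), with mean (3+k)/(3+18+k).
Set (3+k)/(21+k) > 0.59 and solve: k > (0.59·21 − 3)/(1 − 0.59) = 22.902.
The smallest integer exceeding 22.902 is 23.

k = 23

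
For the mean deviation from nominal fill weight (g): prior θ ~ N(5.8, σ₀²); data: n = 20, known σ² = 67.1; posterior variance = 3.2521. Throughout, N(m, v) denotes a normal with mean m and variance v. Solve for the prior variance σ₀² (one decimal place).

σ₀² = 106.0

For the Normal–Normal model with known σ², precisions add: τ_n = τ₀ + n/σ².
So 1/σ₀² = 1/3.2521 − 20/67.1 = 0.307494 − 0.298063 = 0.009431.
Hence σ₀² = 1/0.009431 ≈ 106.0.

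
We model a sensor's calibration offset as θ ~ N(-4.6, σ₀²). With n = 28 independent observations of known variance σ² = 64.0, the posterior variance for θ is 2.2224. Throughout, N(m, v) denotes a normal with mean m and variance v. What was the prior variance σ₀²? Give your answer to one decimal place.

σ₀² = 80.2

For the Normal–Normal model with known σ², precisions add: τ_n = τ₀ + n/σ².
So 1/σ₀² = 1/2.2224 − 28/64.0 = 0.449964 − 0.437500 = 0.012464.
Hence σ₀² = 1/0.012464 ≈ 80.2.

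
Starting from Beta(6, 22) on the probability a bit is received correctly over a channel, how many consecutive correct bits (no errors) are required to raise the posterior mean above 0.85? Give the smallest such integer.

k = 119

After k correct bits and 0 errors the posterior is Beta(6+k, 22), with mean (6+k)/(6+22+k).
Set (6+k)/(28+k) > 0.85 and solve: k > (0.85·28 − 6)/(1 − 0.85) = 118.667.
The smallest integer exceeding 118.667 is 119.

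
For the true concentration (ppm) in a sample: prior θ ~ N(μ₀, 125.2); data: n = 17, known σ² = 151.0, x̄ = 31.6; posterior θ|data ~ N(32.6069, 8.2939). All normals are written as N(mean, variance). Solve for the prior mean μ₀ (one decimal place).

With known observation variance, the Normal–Normal posterior has precision τ_n = τ₀ + n/σ² and mean μ_n = (τ₀μ₀ + (n/σ²)x̄)/τ_n.
Here τ₀ = 1/125.2 = 0.007987 and τ_data = 17/151.0 = 0.112583, so τ_n = 0.120570.
Rearranging for μ₀: μ₀ = (μ_n·τ_n − τ_data·x̄)/τ₀ = (32.6069·0.120570 − 0.112583·31.6) / 0.007987 = 0.373791/0.007987 ≈ 46.8.

μ₀ = 46.8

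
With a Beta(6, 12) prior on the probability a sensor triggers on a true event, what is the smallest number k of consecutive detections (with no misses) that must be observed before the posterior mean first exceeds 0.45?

k = 4

After k detections and 0 misses the posterior is Beta(6+k, 12), with mean (6+k)/(6+12+k).
Set (6+k)/(18+k) > 0.45 and solve: k > (0.45·18 − 6)/(1 − 0.45) = 3.818.
The smallest integer exceeding 3.818 is 4, and checking k=4: (10)/(22) = 0.4545 > 0.45.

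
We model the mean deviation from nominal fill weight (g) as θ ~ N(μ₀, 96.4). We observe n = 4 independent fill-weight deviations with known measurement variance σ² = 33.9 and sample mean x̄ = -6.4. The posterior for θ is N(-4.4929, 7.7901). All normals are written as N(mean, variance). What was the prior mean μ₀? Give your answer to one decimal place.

The posterior mean is a precision-weighted average: μ_n = (τ₀μ₀ + τ_data·x̄)/(τ₀+τ_data), with τ₀=1/σ₀² and τ_data=n/σ².
Here τ₀ = 1/96.4 = 0.010373 and τ_data = 4/33.9 = 0.117994, so τ_n = 0.128367.
Rearranging for μ₀: μ₀ = (μ_n·τ_n − τ_data·x̄)/τ₀ = (-4.4929·0.128367 − 0.117994·-6.4) / 0.010373 = 0.178422/0.010373 ≈ 17.2.

μ₀ = 17.2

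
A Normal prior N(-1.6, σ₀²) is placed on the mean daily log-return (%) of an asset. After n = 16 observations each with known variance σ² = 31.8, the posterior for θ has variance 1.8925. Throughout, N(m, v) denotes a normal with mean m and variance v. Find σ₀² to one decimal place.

σ₀² = 39.6

Posterior precision equals prior precision plus data precision: 1/σ_n² = 1/σ₀² + n/σ².
So 1/σ₀² = 1/1.8925 − 16/31.8 = 0.528402 − 0.503145 = 0.025257.
Hence σ₀² = 1/0.025257 ≈ 39.6.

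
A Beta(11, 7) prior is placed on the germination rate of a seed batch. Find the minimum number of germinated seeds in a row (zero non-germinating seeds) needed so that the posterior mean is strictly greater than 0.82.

k = 21

After k germinated seeds and 0 non-germinating seeds the posterior is Beta(11+k, 7), with mean (11+k)/(11+7+k).
Set (11+k)/(18+k) > 0.82 and solve: k > (0.82·18 − 11)/(1 − 0.82) = 20.889.
The smallest integer exceeding 20.889 is 21, and checking k=21: (32)/(39) = 0.8205 > 0.82.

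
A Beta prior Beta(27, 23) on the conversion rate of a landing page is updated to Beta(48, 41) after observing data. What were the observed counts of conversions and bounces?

21 conversions and 18 bounces

Under Beta–binomial conjugacy the posterior parameters are (a+s, b+f).
So s = 48 − 27 = 21 and f = 41 − 23 = 18.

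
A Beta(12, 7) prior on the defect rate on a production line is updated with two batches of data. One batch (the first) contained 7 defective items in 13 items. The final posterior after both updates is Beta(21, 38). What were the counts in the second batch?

2 defective items and 25 good items

Sequential conjugate updates are equivalent to a single update on the pooled data, so total successes = posterior α − prior α and total failures = posterior β − prior β.
Total across both batches: 21−12=9 defective items, 38−7=31 good items.
Subtract the first batch: 9−7=2 defective items and 31−6=25 good items.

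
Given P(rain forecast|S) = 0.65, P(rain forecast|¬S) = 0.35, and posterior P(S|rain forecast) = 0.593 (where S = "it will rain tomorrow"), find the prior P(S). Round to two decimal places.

P(S) = 0.44

Bayes' rule in odds form gives O(S|E) = O(S)·[P(E|S)/P(E|¬S)], hence O(S) = O(S|E)/LR.
Posterior odds = 0.593/(1−0.593) = 1.4570. LR = 0.65/0.35 = 1.8571.
Prior odds = 1.4570/1.8571 = 0.7846, so P(S) = 0.7846/(1+0.7846) ≈ 0.44.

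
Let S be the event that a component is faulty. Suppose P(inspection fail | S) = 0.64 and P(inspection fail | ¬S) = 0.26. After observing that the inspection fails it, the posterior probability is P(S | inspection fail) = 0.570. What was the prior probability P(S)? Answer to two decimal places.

P(S) = 0.35

Bayes' rule in odds form gives O(S|E) = O(S)·[P(E|S)/P(E|¬S)], hence O(S) = O(S|E)/LR.
Posterior odds = 0.570/(1−0.570) = 1.3256. LR = 0.64/0.26 = 2.4615.
Prior odds = 1.3256/2.4615 = 0.5385, so P(S) = 0.5385/(1+0.5385) ≈ 0.35.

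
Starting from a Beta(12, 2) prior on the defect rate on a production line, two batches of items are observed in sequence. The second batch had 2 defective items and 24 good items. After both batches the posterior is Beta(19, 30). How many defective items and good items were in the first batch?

Sequential conjugate updates are equivalent to a single update on the pooled data, so total successes = posterior α − prior α and total failures = posterior β − prior β.
Total across both batches: 19−12=7 defective items, 30−2=28 good items.
Subtract the second batch: 7−2=5 defective items and 28−24=4 good items.

5 defective items and 4 good items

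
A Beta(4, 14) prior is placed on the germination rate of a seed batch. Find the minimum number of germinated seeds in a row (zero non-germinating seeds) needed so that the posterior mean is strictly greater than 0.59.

k = 17

After k germinated seeds and 0 non-germinating seeds the posterior is Beta(4+k, 14), with mean (4+k)/(4+14+k).
Set (4+k)/(18+k) > 0.59 and solve: k > (0.59·18 − 4)/(1 − 0.59) = 16.146.
The smallest integer exceeding 16.146 is 17.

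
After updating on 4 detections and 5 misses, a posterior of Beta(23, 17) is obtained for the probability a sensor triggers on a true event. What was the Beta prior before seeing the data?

A Beta(α, β) prior with s successes and f failures in binomial data gives a Beta(α+s, β+f) posterior.
So α = 23 − 4 = 19 and β = 17 − 5 = 12.

Beta(19, 12)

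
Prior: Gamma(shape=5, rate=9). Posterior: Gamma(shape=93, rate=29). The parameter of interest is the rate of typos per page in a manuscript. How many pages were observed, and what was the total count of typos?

Gamma–Poisson conjugacy: posterior shape = α + Σxᵢ, posterior rate = β + n.
Matching: Σxᵢ = 93 − 5 = 88 and n = 29 − 9 = 20.

n = 20 pages with total 88 typos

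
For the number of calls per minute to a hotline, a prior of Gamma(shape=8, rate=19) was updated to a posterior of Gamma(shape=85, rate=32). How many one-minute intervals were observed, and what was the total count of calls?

n = 13 one-minute intervals with total 77 calls

Gamma–Poisson conjugacy: posterior shape = α + Σxᵢ, posterior rate = β + n.
Matching: Σxᵢ = 85 − 8 = 77 and n = 32 − 19 = 13.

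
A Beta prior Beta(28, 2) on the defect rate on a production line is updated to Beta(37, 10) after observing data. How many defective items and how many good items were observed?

9 defective items and 8 good items

Beta is conjugate to the binomial likelihood: posterior = Beta(a+s, b+f).
Match parameters: s=37−28=9, f=10−2=8.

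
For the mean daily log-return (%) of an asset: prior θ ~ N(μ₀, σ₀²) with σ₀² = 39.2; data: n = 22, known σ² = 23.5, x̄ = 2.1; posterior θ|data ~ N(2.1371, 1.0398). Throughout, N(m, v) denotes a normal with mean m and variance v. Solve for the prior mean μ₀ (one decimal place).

μ₀ = 3.5

The posterior mean is a precision-weighted average: μ_n = (τ₀μ₀ + τ_data·x̄)/(τ₀+τ_data), with τ₀=1/σ₀² and τ_data=n/σ².
Here τ₀ = 1/39.2 = 0.025510 and τ_data = 22/23.5 = 0.936170, so τ_n = 0.961680.
Rearranging for μ₀: μ₀ = (μ_n·τ_n − τ_data·x̄)/τ₀ = (2.1371·0.961680 − 0.936170·2.1) / 0.025510 = 0.089249/0.025510 ≈ 3.5.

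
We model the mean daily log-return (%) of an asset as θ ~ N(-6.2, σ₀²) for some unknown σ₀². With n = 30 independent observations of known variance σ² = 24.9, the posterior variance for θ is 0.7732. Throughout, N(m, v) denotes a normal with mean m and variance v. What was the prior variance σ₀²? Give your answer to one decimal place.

Posterior precision equals prior precision plus data precision: 1/σ_n² = 1/σ₀² + n/σ².
So 1/σ₀² = 1/0.7732 − 30/24.9 = 1.293326 − 1.204819 = 0.088507.
Hence σ₀² = 1/0.088507 ≈ 11.3.

σ₀² = 11.3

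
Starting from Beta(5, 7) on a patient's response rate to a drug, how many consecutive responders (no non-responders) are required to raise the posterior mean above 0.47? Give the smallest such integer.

k = 2

After k responders and 0 non-responders the posterior is Beta(5+k, 7), with mean (5+k)/(5+7+k).
Set (5+k)/(12+k) > 0.47 and solve: k > (0.47·12 − 5)/(1 − 0.47) = 1.208.
The smallest integer exceeding 1.208 is 2, and checking k=2: (7)/(14) = 0.5000 > 0.47.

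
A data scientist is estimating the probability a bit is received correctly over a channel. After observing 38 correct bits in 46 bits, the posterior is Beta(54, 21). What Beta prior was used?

Beta(16, 13)

A Beta(α, β) prior with s successes and f failures in binomial data gives a Beta(α+s, β+f) posterior.
Subtract the data counts: 54−38=16, 21−8=13.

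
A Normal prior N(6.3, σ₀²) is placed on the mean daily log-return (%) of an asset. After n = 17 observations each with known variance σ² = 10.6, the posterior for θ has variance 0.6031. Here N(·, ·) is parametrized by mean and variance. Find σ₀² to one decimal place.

Posterior precision equals prior precision plus data precision: 1/σ_n² = 1/σ₀² + n/σ².
So 1/σ₀² = 1/0.6031 − 17/10.6 = 1.658100 − 1.603774 = 0.054326.
Hence σ₀² = 1/0.054326 ≈ 18.4.

σ₀² = 18.4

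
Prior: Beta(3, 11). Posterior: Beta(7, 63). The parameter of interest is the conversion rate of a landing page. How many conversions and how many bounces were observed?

4 conversions and 52 bounces

A Beta(a, b) prior with s successes and f failures in binomial data gives a Beta(a+s, b+f) posterior.
Match parameters: s=7−3=4, f=63−11=52.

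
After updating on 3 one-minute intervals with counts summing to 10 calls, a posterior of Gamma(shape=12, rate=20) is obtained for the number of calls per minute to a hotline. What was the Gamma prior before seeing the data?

Gamma(shape=2, rate=17)

A Gamma(α, β) prior (rate parametrization) on a Poisson rate with n observations summing to S gives posterior Gamma(α+S, β+n).
So α = 12 − 10 = 2 and β = 20 − 3 = 17.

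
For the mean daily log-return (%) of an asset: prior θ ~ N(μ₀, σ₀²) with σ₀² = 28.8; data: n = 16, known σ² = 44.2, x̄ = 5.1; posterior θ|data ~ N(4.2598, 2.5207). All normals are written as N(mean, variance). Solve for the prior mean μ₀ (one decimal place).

μ₀ = -4.5

The posterior mean is a precision-weighted average: μ_n = (τ₀μ₀ + τ_data·x̄)/(τ₀+τ_data), with τ₀=1/σ₀² and τ_data=n/σ².
Here τ₀ = 1/28.8 = 0.034722 and τ_data = 16/44.2 = 0.361991, so τ_n = 0.396713.
Rearranging for μ₀: μ₀ = (μ_n·τ_n − τ_data·x̄)/τ₀ = (4.2598·0.396713 − 0.361991·5.1) / 0.034722 = -0.156236/0.034722 ≈ -4.5.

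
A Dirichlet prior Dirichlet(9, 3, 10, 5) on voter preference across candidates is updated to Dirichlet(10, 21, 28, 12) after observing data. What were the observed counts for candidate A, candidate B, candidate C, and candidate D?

For a Dirichlet(α) prior with multinomial counts c, the posterior is Dirichlet(α + c) componentwise.
Counts are posterior − prior componentwise: 10−9=1, 21−3=18, 28−10=18, 12−5=7.

counts (1, 18, 18, 7)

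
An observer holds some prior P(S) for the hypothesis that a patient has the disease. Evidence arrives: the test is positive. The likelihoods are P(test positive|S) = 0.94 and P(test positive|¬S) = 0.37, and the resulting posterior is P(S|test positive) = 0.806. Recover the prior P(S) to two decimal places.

In odds form, posterior odds = prior odds × likelihood ratio, so prior odds = posterior odds ÷ LR.
Posterior odds = 0.806/(1−0.806) = 4.1546. LR = 0.94/0.37 = 2.5405.
Prior odds = 4.1546/2.5405 = 1.6353, so P(S) = 1.6353/(1+1.6353) ≈ 0.62.

P(S) = 0.62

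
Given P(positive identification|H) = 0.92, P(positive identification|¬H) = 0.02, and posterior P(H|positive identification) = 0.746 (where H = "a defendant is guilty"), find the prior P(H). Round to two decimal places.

P(H) = 0.06

In odds form, posterior odds = prior odds × likelihood ratio, so prior odds = posterior odds ÷ LR.
Posterior odds = 0.746/(1−0.746) = 2.9370. LR = 0.92/0.02 = 46.0000.
Prior odds = 2.9370/46.0000 = 0.0638, so P(H) = 0.0638/(1+0.0638) ≈ 0.06.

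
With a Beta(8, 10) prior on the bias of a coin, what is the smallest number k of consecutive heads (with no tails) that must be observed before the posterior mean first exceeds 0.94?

After k heads and 0 tails the posterior is Beta(8+k, 10), with mean (8+k)/(8+10+k).
Set (8+k)/(18+k) > 0.94 and solve: k > (0.94·18 − 8)/(1 − 0.94) = 148.667.
The smallest integer exceeding 148.667 is 149.

k = 149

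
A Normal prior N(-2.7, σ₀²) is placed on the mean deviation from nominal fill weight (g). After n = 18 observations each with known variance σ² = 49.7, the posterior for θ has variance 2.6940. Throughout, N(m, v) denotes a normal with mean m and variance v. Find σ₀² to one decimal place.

σ₀² = 110.8

For the Normal–Normal model with known σ², precisions add: τ_n = τ₀ + n/σ².
So 1/σ₀² = 1/2.6940 − 18/49.7 = 0.371195 − 0.362173 = 0.009022.
Hence σ₀² = 1/0.009022 ≈ 110.8.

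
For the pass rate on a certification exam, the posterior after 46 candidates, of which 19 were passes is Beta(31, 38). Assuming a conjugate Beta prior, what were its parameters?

A Beta(α, β) prior with s successes and f failures in binomial data gives a Beta(α+s, β+f) posterior.
Subtract the data counts: 31−19=12, 38−27=11.

Beta(12, 11)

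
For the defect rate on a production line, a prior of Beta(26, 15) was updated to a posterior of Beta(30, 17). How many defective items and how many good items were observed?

Under Beta–binomial conjugacy the posterior parameters are (α+s, β+f).
So s = 30 − 26 = 4 and f = 17 − 15 = 2.

4 defective items and 2 good items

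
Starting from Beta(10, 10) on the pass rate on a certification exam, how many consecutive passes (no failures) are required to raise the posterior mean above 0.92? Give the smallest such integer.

k = 106

After k passes and 0 failures the posterior is Beta(10+k, 10), with mean (10+k)/(10+10+k).
Set (10+k)/(20+k) > 0.92 and solve: k > (0.92·20 − 10)/(1 − 0.92) = 105.000.
The smallest integer exceeding 105.000 is 106.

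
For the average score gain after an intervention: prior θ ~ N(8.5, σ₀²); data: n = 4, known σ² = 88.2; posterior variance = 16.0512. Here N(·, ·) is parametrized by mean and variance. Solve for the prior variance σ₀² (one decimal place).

For the Normal–Normal model with known σ², precisions add: τ_n = τ₀ + n/σ².
So 1/σ₀² = 1/16.0512 − 4/88.2 = 0.062301 − 0.045351 = 0.016950.
Hence σ₀² = 1/0.016950 ≈ 59.0.

σ₀² = 59.0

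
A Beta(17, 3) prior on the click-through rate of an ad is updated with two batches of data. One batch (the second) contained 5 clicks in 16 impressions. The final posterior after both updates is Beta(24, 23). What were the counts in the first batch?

Sequential conjugate updates are equivalent to a single update on the pooled data, so total successes = posterior α − prior α and total failures = posterior β − prior β.
Total across both batches: 24−17=7 clicks, 23−3=20 non-clicks.
Subtract the second batch: 7−5=2 clicks and 20−11=9 non-clicks.

2 clicks and 9 non-clicks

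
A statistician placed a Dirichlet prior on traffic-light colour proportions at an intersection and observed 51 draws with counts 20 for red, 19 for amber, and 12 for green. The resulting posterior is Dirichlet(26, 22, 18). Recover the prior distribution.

Dirichlet(6, 3, 6)

For a Dirichlet(α) prior with multinomial counts c, the posterior is Dirichlet(α + c) componentwise.
Subtract each count from the matching posterior parameter: 26−20=6, 22−19=3, 18−12=6.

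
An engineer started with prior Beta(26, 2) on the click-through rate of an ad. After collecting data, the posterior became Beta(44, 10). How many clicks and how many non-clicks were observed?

18 clicks and 8 non-clicks

Beta is conjugate to the binomial likelihood: posterior = Beta(a+s, b+f).
Match parameters: s=44−26=18, f=10−2=8.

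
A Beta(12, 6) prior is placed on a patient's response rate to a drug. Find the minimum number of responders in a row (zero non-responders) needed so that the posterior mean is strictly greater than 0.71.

k = 3

After k responders and 0 non-responders the posterior is Beta(12+k, 6), with mean (12+k)/(12+6+k).
Set (12+k)/(18+k) > 0.71 and solve: k > (0.71·18 − 12)/(1 − 0.71) = 2.690.
The smallest integer exceeding 2.690 is 3, and checking k=3: (15)/(21) = 0.7143 > 0.71.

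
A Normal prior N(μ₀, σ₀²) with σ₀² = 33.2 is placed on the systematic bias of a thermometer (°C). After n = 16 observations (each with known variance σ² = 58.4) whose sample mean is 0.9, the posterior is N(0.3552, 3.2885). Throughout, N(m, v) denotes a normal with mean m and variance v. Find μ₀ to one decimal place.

μ₀ = -4.6

With known observation variance, the Normal–Normal posterior has precision τ_n = τ₀ + n/σ² and mean μ_n = (τ₀μ₀ + (n/σ²)x̄)/τ_n.
Here τ₀ = 1/33.2 = 0.030120 and τ_data = 16/58.4 = 0.273973, so τ_n = 0.304093.
Rearranging for μ₀: μ₀ = (μ_n·τ_n − τ_data·x̄)/τ₀ = (0.3552·0.304093 − 0.273973·0.9) / 0.030120 = -0.138562/0.030120 ≈ -4.6.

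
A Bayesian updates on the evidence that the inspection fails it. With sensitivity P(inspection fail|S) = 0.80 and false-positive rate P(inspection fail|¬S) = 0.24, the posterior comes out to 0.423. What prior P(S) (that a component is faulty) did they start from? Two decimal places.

Bayes' rule in odds form gives O(S|E) = O(S)·[P(E|S)/P(E|¬S)], hence O(S) = O(S|E)/LR.
Posterior odds = 0.423/(1−0.423) = 0.7331. LR = 0.80/0.24 = 3.3333.
Prior odds = 0.7331/3.3333 = 0.2199, so P(S) = 0.2199/(1+0.2199) ≈ 0.18.

P(S) = 0.18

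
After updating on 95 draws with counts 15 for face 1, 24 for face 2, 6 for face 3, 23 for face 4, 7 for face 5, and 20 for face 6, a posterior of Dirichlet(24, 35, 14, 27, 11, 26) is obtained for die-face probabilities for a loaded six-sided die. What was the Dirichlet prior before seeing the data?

For a Dirichlet(α) prior with multinomial counts c, the posterior is Dirichlet(α + c) componentwise.
Subtract each count from the matching posterior parameter: 24−15=9, 35−24=11, 14−6=8, 27−23=4, 11−7=4, 26−20=6.

Dirichlet(9, 11, 8, 4, 4, 6)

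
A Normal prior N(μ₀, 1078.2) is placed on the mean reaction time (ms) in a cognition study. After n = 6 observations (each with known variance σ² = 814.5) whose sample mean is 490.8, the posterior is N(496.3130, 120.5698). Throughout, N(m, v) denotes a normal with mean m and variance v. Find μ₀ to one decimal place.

μ₀ = 540.1

The posterior mean is a precision-weighted average: μ_n = (τ₀μ₀ + τ_data·x̄)/(τ₀+τ_data), with τ₀=1/σ₀² and τ_data=n/σ².
Here τ₀ = 1/1078.2 = 0.000927 and τ_data = 6/814.5 = 0.007366, so τ_n = 0.008293.
Rearranging for μ₀: μ₀ = (μ_n·τ_n − τ_data·x̄)/τ₀ = (496.3130·0.008293 − 0.007366·490.8) / 0.000927 = 0.500691/0.000927 ≈ 540.1.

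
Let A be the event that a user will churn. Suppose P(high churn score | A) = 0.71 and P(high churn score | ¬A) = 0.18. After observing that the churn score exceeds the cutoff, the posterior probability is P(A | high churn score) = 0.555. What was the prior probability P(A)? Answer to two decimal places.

In odds form, posterior odds = prior odds × likelihood ratio, so prior odds = posterior odds ÷ LR.
Posterior odds = 0.555/(1−0.555) = 1.2472. LR = 0.71/0.18 = 3.9444.
Prior odds = 1.2472/3.9444 = 0.3162, so P(A) = 0.3162/(1+0.3162) ≈ 0.24.

P(A) = 0.24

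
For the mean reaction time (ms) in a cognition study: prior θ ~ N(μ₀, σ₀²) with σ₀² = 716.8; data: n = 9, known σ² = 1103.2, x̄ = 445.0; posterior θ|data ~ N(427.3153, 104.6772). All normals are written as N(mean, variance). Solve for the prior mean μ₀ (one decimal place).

μ₀ = 323.9

The posterior mean is a precision-weighted average: μ_n = (τ₀μ₀ + τ_data·x̄)/(τ₀+τ_data), with τ₀=1/σ₀² and τ_data=n/σ².
Here τ₀ = 1/716.8 = 0.001395 and τ_data = 9/1103.2 = 0.008158, so τ_n = 0.009553.
Rearranging for μ₀: μ₀ = (μ_n·τ_n − τ_data·x̄)/τ₀ = (427.3153·0.009553 − 0.008158·445.0) / 0.001395 = 0.451833/0.001395 ≈ 323.9.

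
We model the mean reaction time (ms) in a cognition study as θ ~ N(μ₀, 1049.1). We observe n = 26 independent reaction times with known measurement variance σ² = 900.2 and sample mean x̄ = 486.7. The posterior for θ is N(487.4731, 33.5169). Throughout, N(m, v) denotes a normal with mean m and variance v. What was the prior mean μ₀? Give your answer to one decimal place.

The posterior mean is a precision-weighted average: μ_n = (τ₀μ₀ + τ_data·x̄)/(τ₀+τ_data), with τ₀=1/σ₀² and τ_data=n/σ².
Here τ₀ = 1/1049.1 = 0.000953 and τ_data = 26/900.2 = 0.028882, so τ_n = 0.029835.
Rearranging for μ₀: μ₀ = (μ_n·τ_n − τ_data·x̄)/τ₀ = (487.4731·0.029835 − 0.028882·486.7) / 0.000953 = 0.486891/0.000953 ≈ 510.9.

μ₀ = 510.9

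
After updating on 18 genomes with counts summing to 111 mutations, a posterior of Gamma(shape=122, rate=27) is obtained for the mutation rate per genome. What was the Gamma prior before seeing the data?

Gamma–Poisson conjugacy: posterior shape = α + Σxᵢ, posterior rate = β + n.
So α = 122 − 111 = 11 and β = 27 − 18 = 9.

Gamma(shape=11, rate=9)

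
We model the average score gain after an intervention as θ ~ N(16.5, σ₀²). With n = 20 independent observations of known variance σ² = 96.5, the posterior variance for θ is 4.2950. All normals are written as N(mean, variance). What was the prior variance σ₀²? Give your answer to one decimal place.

σ₀² = 39.1

For the Normal–Normal model with known σ², precisions add: τ_n = τ₀ + n/σ².
So 1/σ₀² = 1/4.2950 − 20/96.5 = 0.232829 − 0.207254 = 0.025575.
Hence σ₀² = 1/0.025575 ≈ 39.1.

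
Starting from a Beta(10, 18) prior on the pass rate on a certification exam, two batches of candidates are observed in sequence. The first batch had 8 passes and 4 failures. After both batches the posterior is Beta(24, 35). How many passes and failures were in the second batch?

Sequential conjugate updates are equivalent to a single update on the pooled data, so total successes = posterior α − prior α and total failures = posterior β − prior β.
Total across both batches: 24−10=14 passes, 35−18=17 failures.
Subtract the first batch: 14−8=6 passes and 17−4=13 failures.

6 passes and 13 failures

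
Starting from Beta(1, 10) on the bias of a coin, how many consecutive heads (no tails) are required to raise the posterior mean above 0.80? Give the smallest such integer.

After k heads and 0 tails the posterior is Beta(1+k, 10), with mean (1+k)/(1+10+k).
Set (1+k)/(11+k) > 0.80 and solve: k > (0.80·11 − 1)/(1 − 0.80) = 39.000.
The smallest integer exceeding 39.000 is 40, and checking k=40: (41)/(51) = 0.8039 > 0.80.

k = 40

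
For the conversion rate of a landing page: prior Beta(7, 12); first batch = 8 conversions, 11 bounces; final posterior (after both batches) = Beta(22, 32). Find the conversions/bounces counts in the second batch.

7 conversions and 9 bounces

Sequential conjugate updates are equivalent to a single update on the pooled data, so total successes = posterior α − prior α and total failures = posterior β − prior β.
Total across both batches: 22−7=15 conversions, 32−12=20 bounces.
Subtract the first batch: 15−8=7 conversions and 20−11=9 bounces.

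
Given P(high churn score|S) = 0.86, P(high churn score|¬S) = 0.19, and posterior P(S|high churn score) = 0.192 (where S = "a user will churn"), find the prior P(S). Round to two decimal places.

In odds form, posterior odds = prior odds × likelihood ratio, so prior odds = posterior odds ÷ LR.
Posterior odds = 0.192/(1−0.192) = 0.2376. LR = 0.86/0.19 = 4.5263.
Prior odds = 0.2376/4.5263 = 0.0525, so P(S) = 0.0525/(1+0.0525) ≈ 0.05.

P(S) = 0.05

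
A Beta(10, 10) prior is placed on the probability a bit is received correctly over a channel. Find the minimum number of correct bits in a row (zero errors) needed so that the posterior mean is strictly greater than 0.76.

k = 22

After k correct bits and 0 errors the posterior is Beta(10+k, 10), with mean (10+k)/(10+10+k).
Set (10+k)/(20+k) > 0.76 and solve: k > (0.76·20 − 10)/(1 − 0.76) = 21.667.
The smallest integer exceeding 21.667 is 22, and checking k=22: (32)/(42) = 0.7619 > 0.76.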